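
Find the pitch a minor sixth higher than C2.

Six letter names up from C: A.
A minor sixth spans 8 semitones, so from C2 the target pitch is Ab2.

Ab2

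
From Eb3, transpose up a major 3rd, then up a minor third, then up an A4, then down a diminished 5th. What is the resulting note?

A#3

A major third up from Eb3 is G3.
Up a minor third from G3: Bb3 (3 semitones up).
Up an augmented fourth from Bb3: E4 (6 semitones up).
A diminished fifth down from E4 is A#3.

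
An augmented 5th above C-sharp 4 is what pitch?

G-double-sharp 4

The fifth takes the letter from C up to G.
An augmented fifth is 8 semitones; 8 semitones up from C#4 gives G##4.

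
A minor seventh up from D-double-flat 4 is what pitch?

Counting seven letter names up from D lands on C.
A minor seventh is 10 semitones; 10 semitones up from Dbb4 gives Cbb5.

C-double-flat 5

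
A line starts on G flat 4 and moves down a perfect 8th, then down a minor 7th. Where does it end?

A flat 2

Down a perfect octave from Gb4: Gb3 (12 semitones down).
Gb3 down a minor seventh → Ab2 (10 semitones).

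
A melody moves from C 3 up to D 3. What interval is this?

M2

C to D spans two letter names (C-D), so the interval is some kind of second.
Counting semitones, C3→D3 is 2, which is the major second.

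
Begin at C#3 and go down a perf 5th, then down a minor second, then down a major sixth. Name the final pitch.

G#1

A perfect fifth down from C#3 is F#2.
F#2 down a minor second → E#2 (1 semitone).
Down a major sixth from E#2: G#1 (9 semitones down).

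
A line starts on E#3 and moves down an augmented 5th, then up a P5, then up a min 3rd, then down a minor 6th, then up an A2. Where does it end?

C##3

Down an augmented fifth from E#3: A2 (8 semitones down).
A2 up a perfect fifth → E3 (7 semitones).
A minor third up from E3 is G3.
G3 down a minor sixth → B2 (8 semitones).
B2 up an augmented second → C##3 (3 semitones).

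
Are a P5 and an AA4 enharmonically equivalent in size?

A perfect fifth spans 7 semitones, and a doubly augmented fourth also spans 7 semitones — they're enharmonic.

Yes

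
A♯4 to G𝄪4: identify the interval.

minor second

Descending from A#4 to G##4 is the same interval as ascending G##4 to A#4.
G to A spans two letter names (G-A): a second.
At 1 semitone, G##4→A#4 falls one short of a major second: minor.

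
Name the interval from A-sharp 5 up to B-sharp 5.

M2

A to B spans two letter names (A-B), so the interval is some kind of second.
The major second spans 2 semitones, and A#5 to B#5 is exactly 2 semitones — so this is a major second.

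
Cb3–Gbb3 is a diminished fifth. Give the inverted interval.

A4

Interval numbers invert to sum to nine: 5 + 4 = 9, so a fifth inverts to a fourth.
Quality inverts too: diminished becomes augmented. That makes the inversion an augmented fourth.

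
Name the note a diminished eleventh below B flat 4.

The eleventh's letter: B down four letter names plus an octave → F.
A diminished eleventh spans 16 semitones, so from Bb4 the target pitch is F#3.

F sharp 3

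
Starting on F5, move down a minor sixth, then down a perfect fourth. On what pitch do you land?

F5 down a minor sixth → A4 (8 semitones).
A perfect fourth down from A4 is E4.

E4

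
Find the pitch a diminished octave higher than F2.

An octave keeps the letter name F, an octave up from F.
A diminished octave spans 11 semitones, so from F2 the target pitch is Fb3.

Fb3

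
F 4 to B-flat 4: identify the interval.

perfect fourth

F to B spans four letter names (F-G-A-B), so the interval is some kind of fourth.
F4 to Bb4 is 5 semitones, matching the perfect fourth exactly, so the quality is perfect.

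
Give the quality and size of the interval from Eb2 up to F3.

E to F spans two letter names (E-F), plus an octave: a ninth.
The major ninth spans 14 semitones, and Eb2 to F3 is exactly 14 semitones — so this is a major ninth.
(Equivalently, a compound major second: a major second plus an octave.)

major 9th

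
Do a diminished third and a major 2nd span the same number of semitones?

Yes

A diminished third spans 2 semitones, and a major second also spans 2 semitones — they're enharmonic.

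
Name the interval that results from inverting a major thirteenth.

minor 3rd

First reduce the compound major thirteenth to its simple form, a major sixth.
Inverted interval numbers add to nine, so a sixth pairs with a third (6 + 3 = 9).
Quality inverts too: major becomes minor. That makes the inversion a minor third.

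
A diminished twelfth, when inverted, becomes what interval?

A4

First reduce the compound diminished twelfth to its simple form, a diminished fifth.
Interval numbers invert to sum to nine: 5 + 4 = 9, so a fifth inverts to a fourth.
The quality also flips — diminished becomes augmented — giving an augmented fourth.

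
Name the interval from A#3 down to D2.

augmented twelfth

Descending from A#3 to D2 is the same interval as ascending D2 to A#3.
D to A spans five letter names (D-E-F-G-A), plus an octave — that makes it a twelfth of some quality.
The perfect twelfth is 19 semitones; here we have 20, one semitone wider: augmented.
(Equivalently, a compound augmented fifth: an augmented fifth plus an octave.)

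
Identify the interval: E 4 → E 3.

perfect octave

Descending from E4 to E3 is the same interval as ascending E3 to E4.
E to E is the same letter name, plus an octave, so the interval is some kind of octave.
E3 to E4 is 12 semitones, matching the perfect octave exactly, so the quality is perfect.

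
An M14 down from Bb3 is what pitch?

Counting seven letter names plus an octave down from B lands on C.
Moving 23 semitones down from Bb3 (the size of a major fourteenth) reaches Cb2.

Cb2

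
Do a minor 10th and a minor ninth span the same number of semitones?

No

A minor tenth is 15 semitones but a minor ninth is 13 semitones — different sizes.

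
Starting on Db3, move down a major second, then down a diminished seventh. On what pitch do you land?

D2

A major second down from Db3 is Cb3.
A diminished seventh down from Cb3 is D2.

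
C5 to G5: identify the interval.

C to G spans five letter names (C-D-E-F-G), so the interval is some kind of fifth.
C5 to G5 is 7 semitones, matching the perfect fifth exactly, so the quality is perfect.

P5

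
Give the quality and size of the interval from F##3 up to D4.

F to D spans six letter names (F-G-A-B-C-D) — that makes it a sixth of some quality.
The major sixth is 9 semitones; here we have 7, two semitones narrower: diminished.

diminished sixth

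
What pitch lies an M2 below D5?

The second takes the letter from D down to C.
A major second is 2 semitones; 2 semitones down from D5 gives C5.

C5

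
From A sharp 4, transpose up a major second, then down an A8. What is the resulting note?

B 3

Up a major second from A#4: B#4 (2 semitones up).
Down an augmented octave from B#4: B3 (13 semitones down).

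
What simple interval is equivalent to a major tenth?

Each octave removed subtracts seven from the number: 10 − 7 = 3.
So a major tenth is an octave plus a major third. The quality is unchanged.

M3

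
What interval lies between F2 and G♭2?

minor second

F to G spans two letter names (F-G) — that makes it a second of some quality.
At 1 semitone, F2→Gb2 falls one short of a major second: minor.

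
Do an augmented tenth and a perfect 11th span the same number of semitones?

Yes

Both span 17 semitones: an augmented tenth and a perfect eleventh are the same chromatic distance.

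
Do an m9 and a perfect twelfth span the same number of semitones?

No

A minor ninth spans 13 semitones; a perfect twelfth spans 19 semitones. They differ by 6.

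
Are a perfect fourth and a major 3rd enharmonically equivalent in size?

A perfect fourth spans 5 semitones; a major third spans 4 semitones. They differ by 1.

No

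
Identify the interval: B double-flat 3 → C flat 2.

Descending from Bbb3 to Cb2 is the same interval as ascending Cb2 to Bbb3.
C to B spans seven letter names (C-D-E-F-G-A-B), plus an octave, so the interval is some kind of fourteenth.
A major fourteenth would be 23 semitones, but Cb2 to Bbb3 is 22 — one semitone narrower, making it a minor fourteenth.
(Equivalently, a compound minor seventh: a minor seventh plus an octave.)

m14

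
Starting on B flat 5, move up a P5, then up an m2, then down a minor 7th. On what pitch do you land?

A flat 5

A perfect fifth up from Bb5 is F6.
Up a minor second from F6: Gb6 (1 semitone up).
A minor seventh down from Gb6 is Ab5.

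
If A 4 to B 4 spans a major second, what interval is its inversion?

minor seventh

The rule of nine gives the new number: 9 − 2 = 7, so a second becomes a seventh.
Quality inverts too: major becomes minor. That makes the inversion a minor seventh.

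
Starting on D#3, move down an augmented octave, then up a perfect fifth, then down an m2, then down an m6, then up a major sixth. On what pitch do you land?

D#3 down an augmented octave → D2 (13 semitones).
Up a perfect fifth from D2: A2 (7 semitones up).
A2 down a minor second → G#2 (1 semitone).
G#2 down a minor sixth → B#1 (8 semitones).
A major sixth up from B#1 is G##2.

G##2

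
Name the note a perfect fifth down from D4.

Five letter names down from D: G.
A perfect fifth is 7 semitones; 7 semitones down from D4 gives G3.

G3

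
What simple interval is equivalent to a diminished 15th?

Take out an octave (7 from the number): 15 − 7 = 8.
That makes a diminished fifteenth a compound diminished octave — an octave plus a diminished octave.

diminished 8th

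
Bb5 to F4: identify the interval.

perfect eleventh

Descending from Bb5 to F4 is the same interval as ascending F4 to Bb5.
F to B spans four letter names (F-G-A-B), plus an octave: an eleventh.
Counting semitones, F4→Bb5 is 17, which is the perfect eleventh.
(Equivalently, a compound perfect fourth: a perfect fourth plus an octave.)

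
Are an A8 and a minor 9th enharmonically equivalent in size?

Yes

Both span 13 semitones: an augmented octave and a minor ninth are the same chromatic distance.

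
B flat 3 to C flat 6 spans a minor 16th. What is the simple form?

Each octave removed subtracts seven from the number: 16 − 14 = 2.
That makes a minor sixteenth a compound minor second — 2 octaves plus a minor second.

m2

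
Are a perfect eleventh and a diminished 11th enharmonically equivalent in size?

A perfect eleventh is 17 semitones but a diminished eleventh is 16 semitones — different sizes.

No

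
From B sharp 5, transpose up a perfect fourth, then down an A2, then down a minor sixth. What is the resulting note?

B#5 up a perfect fourth → E#6 (5 semitones).
An augmented second down from E#6 is D6.
D6 down a minor sixth → F#5 (8 semitones).

F sharp 5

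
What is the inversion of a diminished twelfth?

augmented 4th

First reduce the compound diminished twelfth to its simple form, a diminished fifth.
Interval numbers invert to sum to nine: 5 + 4 = 9, so a fifth inverts to a fourth.
The quality also flips — diminished becomes augmented — giving an augmented fourth.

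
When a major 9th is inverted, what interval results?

First reduce the compound major ninth to its simple form, a major second.
The rule of nine gives the new number: 9 − 2 = 7, so a second becomes a seventh.
The quality also flips — major becomes minor — giving a minor seventh.

minor seventh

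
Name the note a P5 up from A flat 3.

Counting five letter names up from A lands on E.
A perfect fifth is 7 semitones; 7 semitones up from Ab3 gives Eb4.

E flat 4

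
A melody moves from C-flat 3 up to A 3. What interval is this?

augmented 6th

C to A spans six letter names (C-D-E-F-G-A), so the interval is some kind of sixth.
The major sixth is 9 semitones; here we have 10, one semitone wider: augmented.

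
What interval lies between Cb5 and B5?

C to B spans seven letter names (C-D-E-F-G-A-B), so the interval is some kind of seventh.
Cb5 to B5 spans 12 semitones — one semitone wider than the major seventh (11) — giving an augmented seventh.

augmented seventh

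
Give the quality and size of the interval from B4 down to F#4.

perfect fourth

Descending from B4 to F#4 is the same interval as ascending F#4 to B4.
F to B spans four letter names (F-G-A-B) — that makes it a fourth of some quality.
The perfect fourth spans 5 semitones, and F#4 to B4 is exactly 5 semitones — so this is a perfect fourth.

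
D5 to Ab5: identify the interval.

d5

D to A spans five letter names (D-E-F-G-A): a fifth.
A perfect fifth would be 7 semitones; D5 to Ab5 is 6, one semitone narrower, so the interval is diminished.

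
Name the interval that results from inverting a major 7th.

Inverted interval numbers add to nine, so a seventh pairs with a second (7 + 2 = 9).
And major becomes minor under inversion, so we get a minor second.

m2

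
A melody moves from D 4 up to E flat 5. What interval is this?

D to E spans two letter names (D-E), plus an octave, so the interval is some kind of ninth.
A major ninth would be 14 semitones, but D4 to Eb5 is 13 — one semitone narrower, making it a minor ninth.
(Equivalently, a compound minor second: a minor second plus an octave.)

minor ninth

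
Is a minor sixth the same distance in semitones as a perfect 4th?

No

8 semitones (minor sixth) vs 5 semitones (perfect fourth): not equal.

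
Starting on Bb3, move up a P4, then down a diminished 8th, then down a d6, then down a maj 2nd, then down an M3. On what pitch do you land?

Bb3 up a perfect fourth → Eb4 (5 semitones).
Eb4 down a diminished octave → E3 (11 semitones).
E3 down a diminished sixth → G##2 (7 semitones).
Down a major second from G##2: F##2 (2 semitones down).
A major third down from F##2 is D#2.

D#2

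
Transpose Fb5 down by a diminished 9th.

E4

The ninth's letter: F down two letter names plus an octave → E.
A diminished ninth spans 12 semitones, so from Fb5 the target pitch is E4.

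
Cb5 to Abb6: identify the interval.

C to A spans six letter names (C-D-E-F-G-A), plus an octave — that makes it a thirteenth of some quality.
At 20 semitones, Cb5→Abb6 falls one short of a major thirteenth: minor.
(Equivalently, a compound minor sixth: a minor sixth plus an octave.)

minor 13th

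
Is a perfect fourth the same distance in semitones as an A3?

Yes

A perfect fourth = 5 semitones = an augmented third; enharmonically equal.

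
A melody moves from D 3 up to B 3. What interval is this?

major sixth

D to B spans six letter names (D-E-F-G-A-B), so the interval is some kind of sixth.
D3 to B3 is 9 semitones, matching the major sixth exactly, so the quality is major.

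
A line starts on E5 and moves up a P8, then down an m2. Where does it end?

A perfect octave up from E5 is E6.
A minor second down from E6 is D#6.

D#6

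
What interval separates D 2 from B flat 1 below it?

major third

Descending from D2 to Bb1 is the same interval as ascending Bb1 to D2.
B to D spans three letter names (B-C-D): a third.
Counting semitones, Bb1→D2 is 4, which is the major third.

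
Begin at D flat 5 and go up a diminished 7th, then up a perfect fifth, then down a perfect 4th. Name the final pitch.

Db5 up a diminished seventh → Cbb6 (9 semitones).
Cbb6 up a perfect fifth → Gbb6 (7 semitones).
A perfect fourth down from Gbb6 is Dbb6.

D double-flat 6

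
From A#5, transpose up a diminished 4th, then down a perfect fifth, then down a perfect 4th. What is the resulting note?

A diminished fourth up from A#5 is D6.
A perfect fifth down from D6 is G5.
G5 down a perfect fourth → D5 (5 semitones).

D5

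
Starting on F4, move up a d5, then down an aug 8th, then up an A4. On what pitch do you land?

F4 up a diminished fifth → Cb5 (6 semitones).
Down an augmented octave from Cb5: Cbb4 (13 semitones down).
Cbb4 up an augmented fourth → Fb4 (6 semitones).

Fb4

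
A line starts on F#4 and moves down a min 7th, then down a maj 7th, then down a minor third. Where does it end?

Down a minor seventh from F#4: G#3 (10 semitones down).
A major seventh down from G#3 is A2.
Down a minor third from A2: F#2 (3 semitones down).

F#2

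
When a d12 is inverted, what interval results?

First reduce the compound diminished twelfth to its simple form, a diminished fifth.
Interval numbers invert to sum to nine: 5 + 4 = 9, so a fifth inverts to a fourth.
The quality also flips — diminished becomes augmented — giving an augmented fourth.

augmented 4th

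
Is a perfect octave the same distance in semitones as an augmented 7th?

Both span 12 semitones: a perfect octave and an augmented seventh are the same chromatic distance.

Yes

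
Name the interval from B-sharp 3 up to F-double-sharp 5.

B to F spans five letter names (B-C-D-E-F), plus an octave — that makes it a twelfth of some quality.
The perfect twelfth spans 19 semitones, and B#3 to F##5 is exactly 19 semitones — so this is a perfect twelfth.
(Equivalently, a compound perfect fifth: a perfect fifth plus an octave.)

P12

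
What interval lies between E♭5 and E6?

E to E is the same letter name, plus an octave, so the interval is some kind of octave.
Eb5 to E6 spans 13 semitones — one semitone wider than the perfect octave (12) — giving an augmented octave.

augmented 8th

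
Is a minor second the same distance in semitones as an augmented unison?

Yes

A minor second spans 1 semitone, and an augmented unison also spans 1 semitone — they're enharmonic.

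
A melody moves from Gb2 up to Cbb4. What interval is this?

d11

G to C spans four letter names (G-A-B-C), plus an octave: an eleventh.
The perfect eleventh is 17 semitones; here we have 16, one semitone narrower: diminished.
(Equivalently, a compound diminished fourth: a diminished fourth plus an octave.)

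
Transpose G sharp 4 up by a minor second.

The second takes the letter from G up to A.
Moving 1 semitone up from G#4 (the size of a minor second) reaches A4.

A 4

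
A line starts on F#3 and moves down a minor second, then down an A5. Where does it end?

A2

F#3 down a minor second → E#3 (1 semitone).
An augmented fifth down from E#3 is A2.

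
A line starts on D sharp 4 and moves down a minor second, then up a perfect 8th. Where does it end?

C double-sharp 5

A minor second down from D#4 is C##4.
A perfect octave up from C##4 is C##5.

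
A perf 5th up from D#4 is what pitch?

The fifth takes the letter from D up to A.
A perfect fifth is 7 semitones; 7 semitones up from D#4 gives A#4.

A#4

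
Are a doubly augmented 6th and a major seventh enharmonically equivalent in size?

A doubly augmented sixth spans 11 semitones, and a major seventh also spans 11 semitones — they're enharmonic.

Yes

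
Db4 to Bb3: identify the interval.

minor 3rd

Descending from Db4 to Bb3 is the same interval as ascending Bb3 to Db4.
B to D spans three letter names (B-C-D), so the interval is some kind of third.
At 3 semitones, Bb3→Db4 falls one short of a major third: minor.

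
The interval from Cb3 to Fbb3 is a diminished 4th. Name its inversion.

The rule of nine gives the new number: 9 − 4 = 5, so a fourth becomes a fifth.
The quality also flips — diminished becomes augmented — giving an augmented fifth.

A5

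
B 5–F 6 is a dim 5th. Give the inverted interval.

A4

Inverted interval numbers add to nine, so a fifth pairs with a fourth (5 + 4 = 9).
And diminished becomes augmented under inversion, so we get an augmented fourth.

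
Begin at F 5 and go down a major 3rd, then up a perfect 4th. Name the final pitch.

A major third down from F5 is Db5.
A perfect fourth up from Db5 is Gb5.

G flat 5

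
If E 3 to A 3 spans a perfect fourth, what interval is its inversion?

Inverted interval numbers add to nine, so a fourth pairs with a fifth (4 + 5 = 9).
Quality inverts too: perfect stays perfect. That makes the inversion a perfect fifth.

perfect fifth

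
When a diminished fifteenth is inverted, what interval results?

augmented 1st

First reduce the compound diminished fifteenth to its simple form, a diminished octave.
Interval numbers invert to sum to nine: 8 + 1 = 9, so an octave inverts to a unison.
And diminished becomes augmented under inversion, so we get an augmented unison.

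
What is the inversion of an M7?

The rule of nine gives the new number: 9 − 7 = 2, so a seventh becomes a second.
The quality also flips — major becomes minor — giving a minor second.

minor second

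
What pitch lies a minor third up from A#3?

Counting three letter names up from A lands on C.
Moving 3 semitones up from A#3 (the size of a minor third) reaches C#4.

C#4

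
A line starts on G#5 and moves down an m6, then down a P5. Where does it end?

A minor sixth down from G#5 is B#4.
Down a perfect fifth from B#4: E#4 (7 semitones down).

E#4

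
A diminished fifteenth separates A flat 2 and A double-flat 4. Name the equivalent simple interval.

d8

Take out an octave (7 from the number): 15 − 7 = 8.
So a diminished fifteenth is an octave plus a diminished octave. The quality is unchanged.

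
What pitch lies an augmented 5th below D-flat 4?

G-double-flat 3

The fifth takes the letter from D down to G.
An augmented fifth spans 8 semitones, so from Db4 the target pitch is Gbb3.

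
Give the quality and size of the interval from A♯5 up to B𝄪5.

A to B spans two letter names (A-B): a second.
The major second is 2 semitones; here we have 3, one semitone wider: augmented.

augmented second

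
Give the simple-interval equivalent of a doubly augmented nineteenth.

doubly augmented fifth

Each octave removed subtracts seven from the number: 19 − 14 = 5.
Quality carries through unchanged, so the simple form is a doubly augmented fifth.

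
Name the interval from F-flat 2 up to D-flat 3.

F to D spans six letter names (F-G-A-B-C-D): a sixth.
Fb2 to Db3 is 9 semitones, matching the major sixth exactly, so the quality is major.

major sixth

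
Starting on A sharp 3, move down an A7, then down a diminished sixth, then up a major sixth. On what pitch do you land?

B sharp 2

An augmented seventh down from A#3 is Bb2.
A diminished sixth down from Bb2 is D#2.
Up a major sixth from D#2: B#2 (9 semitones up).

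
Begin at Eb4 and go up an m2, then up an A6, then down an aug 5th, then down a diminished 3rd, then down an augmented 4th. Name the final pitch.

Bb3

Up a minor second from Eb4: Fb4 (1 semitone up).
An augmented sixth up from Fb4 is D5.
Down an augmented fifth from D5: Gb4 (8 semitones down).
Down a diminished third from Gb4: E4 (2 semitones down).
Down an augmented fourth from E4: Bb3 (6 semitones down).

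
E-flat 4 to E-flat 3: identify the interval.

Descending from Eb4 to Eb3 is the same interval as ascending Eb3 to Eb4.
E to E is the same letter name, plus an octave, so the interval is some kind of octave.
The perfect octave spans 12 semitones, and Eb3 to Eb4 is exactly 12 semitones — so this is a perfect octave.

P8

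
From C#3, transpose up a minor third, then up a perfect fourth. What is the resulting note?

Up a minor third from C#3: E3 (3 semitones up).
E3 up a perfect fourth → A3 (5 semitones).

A3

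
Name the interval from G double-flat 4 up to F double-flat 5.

minor seventh

G to F spans seven letter names (G-A-B-C-D-E-F): a seventh.
Gbb4 to Fbb5 is 10 semitones, a half step short of the major seventh (11), so this is minor.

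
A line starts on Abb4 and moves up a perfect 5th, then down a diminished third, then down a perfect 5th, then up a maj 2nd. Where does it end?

A perfect fifth up from Abb4 is Ebb5.
Ebb5 down a diminished third → C5 (2 semitones).
Down a perfect fifth from C5: F4 (7 semitones down).
A major second up from F4 is G4.

G4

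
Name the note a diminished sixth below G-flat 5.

B 4

Six letter names down from G: B.
A diminished sixth is 7 semitones; 7 semitones down from Gb5 gives B4.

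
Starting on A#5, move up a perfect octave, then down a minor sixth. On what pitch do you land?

C##6

A perfect octave up from A#5 is A#6.
A minor sixth down from A#6 is C##6.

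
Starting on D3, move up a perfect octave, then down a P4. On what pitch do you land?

Up a perfect octave from D3: D4 (12 semitones up).
Down a perfect fourth from D4: A3 (5 semitones down).

A3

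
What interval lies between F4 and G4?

F to G spans two letter names (F-G) — that makes it a second of some quality.
The major second spans 2 semitones, and F4 to G4 is exactly 2 semitones — so this is a major second.

M2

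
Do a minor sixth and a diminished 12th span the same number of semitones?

A minor sixth spans 8 semitones; a diminished twelfth spans 18 semitones. They differ by 10.

No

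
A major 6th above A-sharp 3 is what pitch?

F-double-sharp 4

Counting six letter names up from A lands on F.
Moving 9 semitones up from A#3 (the size of a major sixth) reaches F##4.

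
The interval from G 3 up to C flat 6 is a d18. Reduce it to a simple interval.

d4

Subtracting seven from the interval number removes an octave: 18 − 14 = 4.
Quality carries through unchanged, so the simple form is a diminished fourth.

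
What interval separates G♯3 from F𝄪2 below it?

Descending from G#3 to F##2 is the same interval as ascending F##2 to G#3.
F to G spans two letter names (F-G), plus an octave: a ninth.
F##2 to G#3 is 13 semitones, a half step short of the major ninth (14), so this is minor.
(Equivalently, a compound minor second: a minor second plus an octave.)

minor ninth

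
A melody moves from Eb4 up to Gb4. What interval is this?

minor 3rd

E to G spans three letter names (E-F-G), so the interval is some kind of third.
A major third would be 4 semitones, but Eb4 to Gb4 is 3 — one semitone narrower, making it a minor third.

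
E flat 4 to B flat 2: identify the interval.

Descending from Eb4 to Bb2 is the same interval as ascending Bb2 to Eb4.
B to E spans four letter names (B-C-D-E), plus an octave: an eleventh.
The perfect eleventh spans 17 semitones, and Bb2 to Eb4 is exactly 17 semitones — so this is a perfect eleventh.
(Equivalently, a compound perfect fourth: a perfect fourth plus an octave.)

perfect 11th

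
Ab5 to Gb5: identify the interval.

major second

Descending from Ab5 to Gb5 is the same interval as ascending Gb5 to Ab5.
G to A spans two letter names (G-A), so the interval is some kind of second.
The major second spans 2 semitones, and Gb5 to Ab5 is exactly 2 semitones — so this is a major second.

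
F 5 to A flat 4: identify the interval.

Descending from F5 to Ab4 is the same interval as ascending Ab4 to F5.
A to F spans six letter names (A-B-C-D-E-F) — that makes it a sixth of some quality.
The major sixth spans 9 semitones, and Ab4 to F5 is exactly 9 semitones — so this is a major sixth.

major sixth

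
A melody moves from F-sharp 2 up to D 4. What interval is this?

minor thirteenth

F to D spans six letter names (F-G-A-B-C-D), plus an octave, so the interval is some kind of thirteenth.
F#2 to D4 is 20 semitones, a half step short of the major thirteenth (21), so this is minor.
(Equivalently, a compound minor sixth: a minor sixth plus an octave.)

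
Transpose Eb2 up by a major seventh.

D3

Counting seven letter names up from E lands on D.
A major seventh is 11 semitones; 11 semitones up from Eb2 gives D3.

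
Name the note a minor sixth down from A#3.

C##3

The sixth takes the letter from A down to C.
A minor sixth is 8 semitones; 8 semitones down from A#3 gives C##3.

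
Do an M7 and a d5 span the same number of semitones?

No

A major seventh is 11 semitones but a diminished fifth is 6 semitones — different sizes.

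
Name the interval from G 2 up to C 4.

G to C spans four letter names (G-A-B-C), plus an octave, so the interval is some kind of eleventh.
Counting semitones, G2→C4 is 17, which is the perfect eleventh.
(Equivalently, a compound perfect fourth: a perfect fourth plus an octave.)

P11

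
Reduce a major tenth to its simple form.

Subtracting seven from the interval number removes an octave: 10 − 7 = 3.
That makes a major tenth a compound major third — an octave plus a major third.

major 3rd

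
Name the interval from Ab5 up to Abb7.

diminished 15th

A to A is the same letter name, plus 2 octaves: a fifteenth.
The perfect fifteenth is 24 semitones; here we have 23, one semitone narrower: diminished.
(Equivalently, a compound diminished octave: a diminished octave plus an octave.)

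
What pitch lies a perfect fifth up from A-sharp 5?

E-sharp 6

Five letter names up from A: E.
A perfect fifth spans 7 semitones, so from A#5 the target pitch is E#6.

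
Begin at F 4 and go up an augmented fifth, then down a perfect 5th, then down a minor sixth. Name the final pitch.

F4 up an augmented fifth → C#5 (8 semitones).
A perfect fifth down from C#5 is F#4.
A minor sixth down from F#4 is A#3.

A sharp 3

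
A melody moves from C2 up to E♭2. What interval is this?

minor 3rd

C to E spans three letter names (C-D-E): a third.
At 3 semitones, C2→Eb2 falls one short of a major third: minor.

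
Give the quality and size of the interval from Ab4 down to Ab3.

perfect octave

Descending from Ab4 to Ab3 is the same interval as ascending Ab3 to Ab4.
A to A is the same letter name, plus an octave — that makes it an octave of some quality.
Ab3 to Ab4 is 12 semitones, matching the perfect octave exactly, so the quality is perfect.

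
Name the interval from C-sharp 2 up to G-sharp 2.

C to G spans five letter names (C-D-E-F-G): a fifth.
The perfect fifth spans 7 semitones, and C#2 to G#2 is exactly 7 semitones — so this is a perfect fifth.

P5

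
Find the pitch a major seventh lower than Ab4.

The seventh takes the letter from A down to B.
A major seventh is 11 semitones; 11 semitones down from Ab4 gives Bbb3.

Bbb3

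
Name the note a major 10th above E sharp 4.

G double-sharp 5

Three letters up from E (plus an octave) reaches G.
A major tenth spans 16 semitones, so from E#4 the target pitch is G##5.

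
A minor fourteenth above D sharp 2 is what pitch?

The fourteenth's letter: D up seven letter names plus an octave → C.
A minor fourteenth spans 22 semitones, so from D#2 the target pitch is C#4.

C sharp 4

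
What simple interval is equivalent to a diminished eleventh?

diminished 4th

Subtracting seven from the interval number removes an octave: 11 − 7 = 4.
So a diminished eleventh is an octave plus a diminished fourth. The quality is unchanged.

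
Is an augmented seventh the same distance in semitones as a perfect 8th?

Both span 12 semitones: an augmented seventh and a perfect octave are the same chromatic distance.

Yes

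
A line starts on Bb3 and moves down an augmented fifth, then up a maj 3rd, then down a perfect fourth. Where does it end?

Bb3 down an augmented fifth → Ebb3 (8 semitones).
Ebb3 up a major third → Gb3 (4 semitones).
A perfect fourth down from Gb3 is Db3.

Db3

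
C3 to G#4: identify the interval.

A12

C to G spans five letter names (C-D-E-F-G), plus an octave, so the interval is some kind of twelfth.
C3 to G#4 spans 20 semitones — one semitone wider than the perfect twelfth (19) — giving an augmented twelfth.
(Equivalently, a compound augmented fifth: an augmented fifth plus an octave.)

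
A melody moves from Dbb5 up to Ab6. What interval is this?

augmented twelfth

D to A spans five letter names (D-E-F-G-A), plus an octave — that makes it a twelfth of some quality.
Dbb5 to Ab6 spans 20 semitones — one semitone wider than the perfect twelfth (19) — giving an augmented twelfth.
(Equivalently, a compound augmented fifth: an augmented fifth plus an octave.)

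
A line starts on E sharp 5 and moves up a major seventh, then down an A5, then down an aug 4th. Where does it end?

E#5 up a major seventh → D##6 (11 semitones).
Down an augmented fifth from D##6: G#5 (8 semitones down).
G#5 down an augmented fourth → D5 (6 semitones).

D 5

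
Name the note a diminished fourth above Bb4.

The fourth takes the letter from B up to E.
Moving 4 semitones up from Bb4 (the size of a diminished fourth) reaches Ebb5.

Ebb5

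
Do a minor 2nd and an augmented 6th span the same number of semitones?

No

A minor second is 1 semitone but an augmented sixth is 10 semitones — different sizes.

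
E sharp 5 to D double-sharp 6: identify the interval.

E to D spans seven letter names (E-F-G-A-B-C-D) — that makes it a seventh of some quality.
Counting semitones, E#5→D##6 is 11, which is the major seventh.

major seventh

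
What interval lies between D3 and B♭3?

D to B spans six letter names (D-E-F-G-A-B): a sixth.
D3 to Bb3 is 8 semitones, a half step short of the major sixth (9), so this is minor.

minor sixth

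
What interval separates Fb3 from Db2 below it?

Descending from Fb3 to Db2 is the same interval as ascending Db2 to Fb3.
D to F spans three letter names (D-E-F), plus an octave: a tenth.
A major tenth would be 16 semitones, but Db2 to Fb3 is 15 — one semitone narrower, making it a minor tenth.
(Equivalently, a compound minor third: a minor third plus an octave.)

m10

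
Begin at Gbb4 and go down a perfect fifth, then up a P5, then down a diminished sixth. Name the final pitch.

A perfect fifth down from Gbb4 is Cbb4.
Cbb4 up a perfect fifth → Gbb4 (7 semitones).
A diminished sixth down from Gbb4 is Bb3.

Bb3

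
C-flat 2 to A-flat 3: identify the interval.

C to A spans six letter names (C-D-E-F-G-A), plus an octave: a thirteenth.
Cb2 to Ab3 is 21 semitones, matching the major thirteenth exactly, so the quality is major.
(Equivalently, a compound major sixth: a major sixth plus an octave.)

major thirteenth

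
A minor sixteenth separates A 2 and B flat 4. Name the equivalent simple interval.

minor second

Subtracting seven from the interval number removes an octave: 16 − 14 = 2.
So a minor sixteenth is 2 octaves plus a minor second. The quality is unchanged.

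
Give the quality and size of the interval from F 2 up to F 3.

P8

F to F is the same letter name, plus an octave: an octave.
F2 to F3 is 12 semitones, matching the perfect octave exactly, so the quality is perfect.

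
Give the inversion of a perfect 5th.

P4

Inverted interval numbers add to nine, so a fifth pairs with a fourth (5 + 4 = 9).
And perfect stays perfect under inversion, so we get a perfect fourth.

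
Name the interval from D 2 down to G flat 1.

A5

Descending from D2 to Gb1 is the same interval as ascending Gb1 to D2.
G to D spans five letter names (G-A-B-C-D) — that makes it a fifth of some quality.
The perfect fifth is 7 semitones; here we have 8, one semitone wider: augmented.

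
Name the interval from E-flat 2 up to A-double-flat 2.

diminished 4th

E to A spans four letter names (E-F-G-A): a fourth.
The perfect fourth is 5 semitones; here we have 4, one semitone narrower: diminished.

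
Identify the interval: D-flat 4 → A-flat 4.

perfect fifth

D to A spans five letter names (D-E-F-G-A), so the interval is some kind of fifth.
Counting semitones, Db4→Ab4 is 7, which is the perfect fifth.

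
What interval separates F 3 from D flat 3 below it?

Descending from F3 to Db3 is the same interval as ascending Db3 to F3.
D to F spans three letter names (D-E-F), so the interval is some kind of third.
Db3 to F3 is 4 semitones, matching the major third exactly, so the quality is major.

major third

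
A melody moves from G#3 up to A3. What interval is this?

G to A spans two letter names (G-A): a second.
At 1 semitone, G#3→A3 falls one short of a major second: minor.

minor 2nd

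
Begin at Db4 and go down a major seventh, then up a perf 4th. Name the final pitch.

Down a major seventh from Db4: Ebb3 (11 semitones down).
Ebb3 up a perfect fourth → Abb3 (5 semitones).

Abb3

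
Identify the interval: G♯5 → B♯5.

G to B spans three letter names (G-A-B), so the interval is some kind of third.
The major third spans 4 semitones, and G#5 to B#5 is exactly 4 semitones — so this is a major third.

major third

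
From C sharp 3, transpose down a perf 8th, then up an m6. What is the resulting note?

A perfect octave down from C#3 is C#2.
A minor sixth up from C#2 is A2.

A 2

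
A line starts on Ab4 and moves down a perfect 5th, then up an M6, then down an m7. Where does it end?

C4

Ab4 down a perfect fifth → Db4 (7 semitones).
A major sixth up from Db4 is Bb4.
Down a minor seventh from Bb4: C4 (10 semitones down).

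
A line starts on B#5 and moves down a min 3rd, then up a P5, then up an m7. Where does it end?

C##7

B#5 down a minor third → G##5 (3 semitones).
Up a perfect fifth from G##5: D##6 (7 semitones up).
D##6 up a minor seventh → C##7 (10 semitones).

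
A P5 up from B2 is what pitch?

Five letter names up from B: F.
Moving 7 semitones up from B2 (the size of a perfect fifth) reaches F#3.

F#3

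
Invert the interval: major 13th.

minor 3rd

First reduce the compound major thirteenth to its simple form, a major sixth.
The rule of nine gives the new number: 9 − 6 = 3, so a sixth becomes a third.
And major becomes minor under inversion, so we get a minor third.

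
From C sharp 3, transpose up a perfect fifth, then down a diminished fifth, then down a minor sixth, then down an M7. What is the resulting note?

A perfect fifth up from C#3 is G#3.
Down a diminished fifth from G#3: C##3 (6 semitones down).
A minor sixth down from C##3 is E##2.
Down a major seventh from E##2: F##1 (11 semitones down).

F double-sharp 1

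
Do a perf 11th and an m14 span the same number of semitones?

A perfect eleventh is 17 semitones but a minor fourteenth is 22 semitones — different sizes.

No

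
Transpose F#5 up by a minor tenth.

A6

Counting three letter names plus an octave up from F lands on A.
Moving 15 semitones up from F#5 (the size of a minor tenth) reaches A6.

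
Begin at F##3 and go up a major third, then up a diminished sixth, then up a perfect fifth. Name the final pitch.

F##3 up a major third → A##3 (4 semitones).
A diminished sixth up from A##3 is F#4.
F#4 up a perfect fifth → C#5 (7 semitones).

C#5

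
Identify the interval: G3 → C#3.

Descending from G3 to C#3 is the same interval as ascending C#3 to G3.
C to G spans five letter names (C-D-E-F-G) — that makes it a fifth of some quality.
C#3 to G3 spans 6 semitones — one semitone narrower than the perfect fifth (7) — giving a diminished fifth.

diminished fifth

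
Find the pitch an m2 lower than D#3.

The second takes the letter from D down to C.
A minor second is 1 semitone; 1 semitone down from D#3 gives C##3.

C##3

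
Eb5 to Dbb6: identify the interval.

E to D spans seven letter names (E-F-G-A-B-C-D) — that makes it a seventh of some quality.
The major seventh is 11 semitones; here we have 9, two semitones narrower: diminished.

diminished 7th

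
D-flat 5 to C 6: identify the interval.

major 7th

D to C spans seven letter names (D-E-F-G-A-B-C), so the interval is some kind of seventh.
Db5 to C6 is 11 semitones, matching the major seventh exactly, so the quality is major.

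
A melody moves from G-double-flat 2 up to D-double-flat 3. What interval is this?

perfect fifth

G to D spans five letter names (G-A-B-C-D) — that makes it a fifth of some quality.
Counting semitones, Gbb2→Dbb3 is 7, which is the perfect fifth.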